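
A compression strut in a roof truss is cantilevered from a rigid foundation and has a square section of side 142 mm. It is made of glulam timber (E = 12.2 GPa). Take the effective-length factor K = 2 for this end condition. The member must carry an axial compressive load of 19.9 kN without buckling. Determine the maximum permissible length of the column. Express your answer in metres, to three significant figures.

L_max ≈ 7.16 m

I = a⁴/12 = 142⁴/12 = 3.388×10^7 mm⁴
I = 3.388×10^-5 m⁴
At the buckling limit P_cr = P = 1.990×10^4 N
From P_cr = π²EI/(K·L)²:  L = (1/K)·√(π²EI/P_cr) = (1/2)·√(π²×1.22×10^10×3.388×10^-5/1.990×10^4)
L = 7.16 m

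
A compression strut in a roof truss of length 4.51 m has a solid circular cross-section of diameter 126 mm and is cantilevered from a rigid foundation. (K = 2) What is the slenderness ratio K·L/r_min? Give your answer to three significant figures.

λ ≈ 286

I = πd⁴/64 = π×126⁴/64 = 1.237×10^7 mm⁴
A = 1.247×10^4 mm²;  r_min = √(I/A) = √(1.237×10^7/1.247×10^4) = 31.50 mm
L_e = K·L = 2 × 4.51 m = 9.020 m = 9020.0 mm
λ = L_e / r_min = 9020.0 / 31.50 = 286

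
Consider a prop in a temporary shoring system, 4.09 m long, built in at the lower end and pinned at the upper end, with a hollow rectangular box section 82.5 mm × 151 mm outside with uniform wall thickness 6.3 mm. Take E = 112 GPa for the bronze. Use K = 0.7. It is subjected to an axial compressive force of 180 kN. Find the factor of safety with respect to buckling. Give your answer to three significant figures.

Inner dimensions: h_i = 151 − 2×6.3 = 138.4 mm, b_i = 82.5 − 2×6.3 = 69.90 mm
Weak-axis I_min = (h_o·b_o³ − h_i·b_i³)/12 with b_o = 82.5, b_i = 69.90 mm (shorter outer/inner sides).
I_min = (151×82.5³ − 138.4×69.90³)/12 = 3.127×10^6 mm⁴
I = 3.127×10^6 mm⁴ = 3.127×10^-6 m⁴
Effective length L_e = K·L = 0.7 × 4.09 = 2.863 m
P_cr = π²EI / L_e² = π² × 112×10⁹ × 3.127×10^-6 / 2.863² = 4.217×10^5 N
Factor of safety n = P_cr / P = 421.66 / 180 = 2.34

n ≈ 2.34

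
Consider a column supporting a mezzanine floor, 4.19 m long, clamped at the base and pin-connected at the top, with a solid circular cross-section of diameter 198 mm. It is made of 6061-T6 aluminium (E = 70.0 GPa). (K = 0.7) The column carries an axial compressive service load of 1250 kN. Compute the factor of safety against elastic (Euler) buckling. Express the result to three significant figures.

n ≈ 4.85

I = πd⁴/64 = π×198⁴/64 = 7.545×10^7 mm⁴
I = 7.545×10^7 mm⁴ = 7.545×10^-5 m⁴
Effective length L_e = K·L = 0.7 × 4.19 = 2.933 m
P_cr = π²EI / L_e² = π² × 70.0×10⁹ × 7.545×10^-5 / 2.933² = 6.059×10^6 N
Factor of safety n = P_cr / P = 6059.0 / 1250 = 4.85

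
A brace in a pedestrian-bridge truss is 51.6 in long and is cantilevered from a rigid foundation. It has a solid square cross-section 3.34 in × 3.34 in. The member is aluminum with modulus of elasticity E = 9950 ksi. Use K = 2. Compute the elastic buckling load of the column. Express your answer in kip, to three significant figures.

P_cr ≈ 95.6 kip

I = a⁴/12 = 3.34⁴/12 = 10.37 in⁴
Effective length L_e = K·L = 2 × 51.6 = 103.2 in
P_cr = π²EI / L_e² = π² × 9950×10³ × 10.37 / 103.2² = 9.562×10^4 lb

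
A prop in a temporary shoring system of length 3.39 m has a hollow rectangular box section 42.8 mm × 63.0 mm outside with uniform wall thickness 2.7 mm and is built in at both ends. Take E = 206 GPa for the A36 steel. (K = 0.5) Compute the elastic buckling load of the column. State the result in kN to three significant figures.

P_cr ≈ 114 kN

Inner dimensions: h_i = 63.0 − 2×2.7 = 57.60 mm, b_i = 42.8 − 2×2.7 = 37.40 mm
Weak-axis I_min = (h_o·b_o³ − h_i·b_i³)/12 with b_o = 42.8, b_i = 37.40 mm (shorter outer/inner sides).
I_min = (63.0×42.8³ − 57.60×37.40³)/12 = 1.605×10^5 mm⁴
I = 1.605×10^5 mm⁴ = 1.605×10^-7 m⁴
Effective length L_e = K·L = 0.5 × 3.39 = 1.695 m
P_cr = π²EI / L_e² = π² × 206×10⁹ × 1.605×10^-7 / 1.695² = 1.136×10^5 N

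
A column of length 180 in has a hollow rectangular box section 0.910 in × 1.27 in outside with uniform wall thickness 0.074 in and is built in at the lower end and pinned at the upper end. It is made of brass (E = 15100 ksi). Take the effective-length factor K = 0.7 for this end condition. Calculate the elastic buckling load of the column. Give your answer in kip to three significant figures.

Inner dimensions: h_i = 1.27 − 2×0.074 = 1.122 in, b_i = 0.910 − 2×0.074 = 0.7620 in
Weak-axis I_min = (h_o·b_o³ − h_i·b_i³)/12 with b_o = 0.910, b_i = 0.7620 in (shorter outer/inner sides).
I_min = (1.27×0.910³ − 1.122×0.7620³)/12 = 3.838×10^-2 in⁴
Effective length L_e = K·L = 0.7 × 180 = 126.0 in
P_cr = π²EI / L_e² = π² × 15100×10³ × 3.838×10^-2 / 126.0² = 360.3 lb

P_cr ≈ 0.360 kip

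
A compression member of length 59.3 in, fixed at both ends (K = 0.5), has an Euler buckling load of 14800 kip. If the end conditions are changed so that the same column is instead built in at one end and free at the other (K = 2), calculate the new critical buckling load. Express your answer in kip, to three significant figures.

P_cr ∝ 1/K², so P_cr,new = P_cr,old × (K_old/K_new)² = 14800 × (0.5/2)²
= 14800 × 0.06250 = 925 kip

P_cr ≈ 925 kip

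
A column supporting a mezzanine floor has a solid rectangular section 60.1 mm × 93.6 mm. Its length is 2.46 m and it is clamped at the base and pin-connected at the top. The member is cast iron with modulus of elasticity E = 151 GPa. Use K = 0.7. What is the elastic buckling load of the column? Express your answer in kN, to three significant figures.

P_cr ≈ 851 kN

Buckling occurs about the weak axis: I_min = h·b³/12 with b = 60.1 mm (the shorter side).
I_min = 93.6×60.1³/12 = 1.693×10^6 mm⁴
I = 1.693×10^6 mm⁴ = 1.693×10^-6 m⁴
Effective length L_e = K·L = 0.7 × 2.46 = 1.722 m
P_cr = π²EI / L_e² = π² × 151×10⁹ × 1.693×10^-6 / 1.722² = 8.510×10^5 N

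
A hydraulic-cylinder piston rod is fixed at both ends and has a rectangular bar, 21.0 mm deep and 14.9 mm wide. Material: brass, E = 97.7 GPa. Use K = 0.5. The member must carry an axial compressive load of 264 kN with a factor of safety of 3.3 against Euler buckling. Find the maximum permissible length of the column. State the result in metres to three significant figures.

Buckling occurs about the weak axis: I_min = h·b³/12 with b = 14.9 mm (the shorter side).
I_min = 21.0×14.9³/12 = 5.789×10^3 mm⁴
I = 5.789×10^-9 m⁴
Required critical load P_cr = n·P = 3.3 × 264 = 871.2 kN = 8.712×10^5 N
From P_cr = π²EI/(K·L)²:  L = (1/K)·√(π²EI/P_cr) = (1/0.5)·√(π²×9.77×10^10×5.789×10^-9/8.712×10^5)
L = 0.160 m

L_max ≈ 0.160 m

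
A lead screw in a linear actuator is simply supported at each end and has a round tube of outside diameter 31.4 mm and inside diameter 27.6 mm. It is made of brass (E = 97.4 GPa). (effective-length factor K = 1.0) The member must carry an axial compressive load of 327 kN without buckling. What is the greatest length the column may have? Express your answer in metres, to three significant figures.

L_max ≈ 0.238 m

d_o = 31.4 mm, d_i = 27.6 mm
I = π(d_o⁴ − d_i⁴)/64 = π(31.4⁴ − 27.60⁴)/64 = 1.923×10^4 mm⁴
I = 1.923×10^-8 m⁴
At the buckling limit P_cr = P = 3.270×10^5 N
From P_cr = π²EI/(K·L)²:  L = (1/K)·√(π²EI/P_cr) = (1/1)·√(π²×9.74×10^10×1.923×10^-8/3.270×10^5)
L = 0.238 m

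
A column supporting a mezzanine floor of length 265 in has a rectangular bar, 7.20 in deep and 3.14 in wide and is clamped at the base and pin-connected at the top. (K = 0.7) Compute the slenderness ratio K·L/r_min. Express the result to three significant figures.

Buckling occurs about the weak axis: I_min = h·b³/12 with b = 3.14 in (the shorter side).
I_min = 7.20×3.14³/12 = 18.58 in⁴
A = 22.61 in²;  r_min = √(I/A) = √(18.58/22.61) = 0.9064 in
L_e = K·L = 0.7 × 265 = 185.5 in
λ = L_e / r_min = 185.50 / 0.9064 = 205

λ ≈ 205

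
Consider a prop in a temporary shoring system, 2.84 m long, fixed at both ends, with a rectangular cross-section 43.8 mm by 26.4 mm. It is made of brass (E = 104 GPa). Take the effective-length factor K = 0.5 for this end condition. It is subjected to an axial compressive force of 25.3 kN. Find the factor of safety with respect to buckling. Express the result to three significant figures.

Buckling occurs about the weak axis: I_min = h·b³/12 with b = 26.4 mm (the shorter side).
I_min = 43.8×26.4³/12 = 6.716×10^4 mm⁴
I = 6.716×10^4 mm⁴ = 6.716×10^-8 m⁴
Effective length L_e = K·L = 0.5 × 2.84 = 1.420 m
P_cr = π²EI / L_e² = π² × 104×10⁹ × 6.716×10^-8 / 1.420² = 3.419×10^4 N
Factor of safety n = P_cr / P = 34.187 / 25.3 = 1.35

n ≈ 1.35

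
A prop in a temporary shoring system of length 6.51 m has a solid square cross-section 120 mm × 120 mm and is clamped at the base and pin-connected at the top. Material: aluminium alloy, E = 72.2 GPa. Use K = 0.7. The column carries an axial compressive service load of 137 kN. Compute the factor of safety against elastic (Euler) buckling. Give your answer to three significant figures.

I = a⁴/12 = 120⁴/12 = 1.728×10^7 mm⁴
I = 1.728×10^7 mm⁴ = 1.728×10^-5 m⁴
Effective length L_e = K·L = 0.7 × 6.51 = 4.557 m
P_cr = π²EI / L_e² = π² × 72.2×10⁹ × 1.728×10^-5 / 4.557² = 5.930×10^5 N
Factor of safety n = P_cr / P = 592.96 / 137 = 4.33

n ≈ 4.33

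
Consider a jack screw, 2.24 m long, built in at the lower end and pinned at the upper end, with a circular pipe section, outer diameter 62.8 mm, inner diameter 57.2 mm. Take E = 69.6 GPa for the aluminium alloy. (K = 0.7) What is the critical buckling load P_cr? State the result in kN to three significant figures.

d_o = 62.8 mm, d_i = 57.2 mm
I = π(d_o⁴ − d_i⁴)/64 = π(62.8⁴ − 57.20⁴)/64 = 2.380×10^5 mm⁴
I = 2.380×10^5 mm⁴ = 2.380×10^-7 m⁴
Effective length L_e = K·L = 0.7 × 2.24 = 1.568 m
P_cr = π²EI / L_e² = π² × 69.6×10⁹ × 2.380×10^-7 / 1.568² = 6.650×10^4 N

P_cr ≈ 66.5 kN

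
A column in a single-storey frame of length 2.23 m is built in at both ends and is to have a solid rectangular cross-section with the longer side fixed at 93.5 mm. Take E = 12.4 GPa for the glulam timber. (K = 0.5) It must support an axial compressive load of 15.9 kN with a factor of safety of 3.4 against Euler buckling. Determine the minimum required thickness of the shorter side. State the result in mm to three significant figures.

Required P_cr = n·P = 3.4 × 15.9 = 54.06 kN
L_e = K·L = 0.5 × 2.23 = 1.115 m
Required I = P_cr·L_e²/(π²E) = 5.406×10^4 × 1.115² / (π² × 1.24×10^10) = 5.492×10^-7 m⁴
I_req = 5.492×10^5 mm⁴
Rectangle, weak axis: I_min = h·b³/12 with h = 93.5 mm fixed  ⇒  b = (12I/h)^(1/3) = 41.3 mm

b ≈ 41.3 mm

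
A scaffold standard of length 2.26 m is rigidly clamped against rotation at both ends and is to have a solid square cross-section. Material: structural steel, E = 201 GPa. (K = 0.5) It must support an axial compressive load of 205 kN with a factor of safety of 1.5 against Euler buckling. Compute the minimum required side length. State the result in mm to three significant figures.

a ≈ 39.3 mm

Required P_cr = n·P = 1.5 × 205 = 307.5 kN
L_e = K·L = 0.5 × 2.26 = 1.130 m
Required I = P_cr·L_e²/(π²E) = 3.075×10^5 × 1.130² / (π² × 2.01×10^11) = 1.979×10^-7 m⁴
I_req = 1.979×10^5 mm⁴
Solid square: I = a⁴/12  ⇒  a = (12I)^(1/4) = (12×1.979×10^5)^(1/4) = 39.3 mm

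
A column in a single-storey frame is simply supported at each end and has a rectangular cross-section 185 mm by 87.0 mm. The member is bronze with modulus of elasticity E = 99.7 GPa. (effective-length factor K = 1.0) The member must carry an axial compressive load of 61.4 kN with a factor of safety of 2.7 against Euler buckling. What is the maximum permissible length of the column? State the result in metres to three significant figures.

L_max ≈ 7.76 m

Buckling occurs about the weak axis: I_min = h·b³/12 with b = 87.0 mm (the shorter side).
I_min = 185×87.0³/12 = 1.015×10^7 mm⁴
I = 1.015×10^-5 m⁴
Required critical load P_cr = n·P = 2.7 × 61.4 = 165.8 kN = 1.658×10^5 N
From P_cr = π²EI/(K·L)²:  L = (1/K)·√(π²EI/P_cr) = (1/1)·√(π²×9.97×10^10×1.015×10^-5/1.658×10^5)
L = 7.76 m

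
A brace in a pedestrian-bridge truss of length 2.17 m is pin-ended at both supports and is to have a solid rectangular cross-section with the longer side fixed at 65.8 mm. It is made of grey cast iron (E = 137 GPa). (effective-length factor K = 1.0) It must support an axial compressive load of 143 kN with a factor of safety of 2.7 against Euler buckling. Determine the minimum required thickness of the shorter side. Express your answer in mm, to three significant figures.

Required P_cr = n·P = 2.7 × 143 = 386.1 kN
L_e = K·L = 1 × 2.17 = 2.170 m
Required I = P_cr·L_e²/(π²E) = 3.861×10^5 × 2.170² / (π² × 1.37×10^11) = 1.345×10^-6 m⁴
I_req = 1.345×10^6 mm⁴
Rectangle, weak axis: I_min = h·b³/12 with h = 65.8 mm fixed  ⇒  b = (12I/h)^(1/3) = 62.6 mm

b ≈ 62.6 mm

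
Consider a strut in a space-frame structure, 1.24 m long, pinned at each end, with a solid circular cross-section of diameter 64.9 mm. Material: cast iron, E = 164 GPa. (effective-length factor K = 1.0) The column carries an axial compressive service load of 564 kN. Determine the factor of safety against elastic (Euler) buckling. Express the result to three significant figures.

n ≈ 1.63

I = πd⁴/64 = π×64.9⁴/64 = 8.709×10^5 mm⁴
I = 8.709×10^5 mm⁴ = 8.709×10^-7 m⁴
Effective length L_e = K·L = 1 × 1.24 = 1.240 m
P_cr = π²EI / L_e² = π² × 164×10⁹ × 8.709×10^-7 / 1.240² = 9.167×10^5 N
Factor of safety n = P_cr / P = 916.75 / 564 = 1.63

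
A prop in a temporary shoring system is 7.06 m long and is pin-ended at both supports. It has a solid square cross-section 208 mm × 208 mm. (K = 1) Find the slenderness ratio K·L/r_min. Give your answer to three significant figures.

For a square r = a/√12 = 208/√12 = 60.04 mm
L_e = K·L = 1 × 7.06 m = 7.060 m = 7060.0 mm
λ = L_e / r_min = 7060.0 / 60.04 = 118

λ ≈ 118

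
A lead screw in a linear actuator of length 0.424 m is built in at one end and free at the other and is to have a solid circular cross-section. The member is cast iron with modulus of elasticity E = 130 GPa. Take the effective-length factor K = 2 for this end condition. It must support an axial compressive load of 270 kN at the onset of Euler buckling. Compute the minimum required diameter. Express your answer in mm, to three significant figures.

d ≈ 41.9 mm

L_e = K·L = 2 × 0.424 = 0.8480 m
Required I = P_cr·L_e²/(π²E) = 2.700×10^5 × 0.8480² / (π² × 1.30×10^11) = 1.513×10^-7 m⁴
I_req = 1.513×10^5 mm⁴
Solid circle: I = πd⁴/64  ⇒  d = (64I/π)^(1/4) = (64×1.513×10^5/π)^(1/4) = 41.9 mm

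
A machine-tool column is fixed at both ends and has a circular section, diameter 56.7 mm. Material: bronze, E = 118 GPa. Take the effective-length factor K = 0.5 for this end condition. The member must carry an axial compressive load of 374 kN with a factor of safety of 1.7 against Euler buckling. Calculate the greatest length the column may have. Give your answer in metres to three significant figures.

I = πd⁴/64 = π×56.7⁴/64 = 5.073×10^5 mm⁴
I = 5.073×10^-7 m⁴
Required critical load P_cr = n·P = 1.7 × 374 = 635.8 kN = 6.358×10^5 N
From P_cr = π²EI/(K·L)²:  L = (1/K)·√(π²EI/P_cr) = (1/0.5)·√(π²×1.18×10^11×5.073×10^-7/6.358×10^5)
L = 1.93 m

L_max ≈ 1.93 m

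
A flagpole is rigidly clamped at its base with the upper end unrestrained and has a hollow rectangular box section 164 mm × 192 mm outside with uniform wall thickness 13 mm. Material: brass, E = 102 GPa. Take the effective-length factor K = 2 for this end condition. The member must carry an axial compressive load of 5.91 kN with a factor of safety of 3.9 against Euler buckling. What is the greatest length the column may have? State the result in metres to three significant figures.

L_max ≈ 19.3 m

Inner dimensions: h_i = 192 − 2×13 = 166.0 mm, b_i = 164 − 2×13 = 138.0 mm
Weak-axis I_min = (h_o·b_o³ − h_i·b_i³)/12 with b_o = 164, b_i = 138.0 mm (shorter outer/inner sides).
I_min = (192×164³ − 166.0×138.0³)/12 = 3.422×10^7 mm⁴
I = 3.422×10^-5 m⁴
Required critical load P_cr = n·P = 3.9 × 5.91 = 23.05 kN = 2.305×10^4 N
From P_cr = π²EI/(K·L)²:  L = (1/K)·√(π²EI/P_cr) = (1/2)·√(π²×1.02×10^11×3.422×10^-5/2.305×10^4)
L = 19.3 m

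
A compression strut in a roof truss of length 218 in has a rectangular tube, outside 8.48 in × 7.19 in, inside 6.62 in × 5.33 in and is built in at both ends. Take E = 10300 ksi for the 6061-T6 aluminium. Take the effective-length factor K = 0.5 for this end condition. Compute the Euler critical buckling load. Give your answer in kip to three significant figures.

P_cr ≈ 1530 kip

Weak-axis I_min = (h_o·b_o³ − h_i·b_i³)/12 with b_o = 7.19, b_i = 5.330 in (shorter outer/inner sides).
I_min = (8.48×7.19³ − 6.620×5.330³)/12 = 179.1 in⁴
Effective length L_e = K·L = 0.5 × 218 = 109.0 in
P_cr = π²EI / L_e² = π² × 10300×10³ × 179.1 / 109.0² = 1.533×10^6 lb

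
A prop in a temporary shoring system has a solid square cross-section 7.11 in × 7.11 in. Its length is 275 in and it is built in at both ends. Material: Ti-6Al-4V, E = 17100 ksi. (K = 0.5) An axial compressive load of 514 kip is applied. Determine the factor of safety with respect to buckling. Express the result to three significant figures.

n ≈ 3.70

I = a⁴/12 = 7.11⁴/12 = 213.0 in⁴
Effective length L_e = K·L = 0.5 × 275 = 137.5 in
P_cr = π²EI / L_e² = π² × 17100×10³ × 213.0 / 137.5² = 1.901×10^6 lb
Factor of safety n = P_cr / P = 1901.0 / 514 = 3.70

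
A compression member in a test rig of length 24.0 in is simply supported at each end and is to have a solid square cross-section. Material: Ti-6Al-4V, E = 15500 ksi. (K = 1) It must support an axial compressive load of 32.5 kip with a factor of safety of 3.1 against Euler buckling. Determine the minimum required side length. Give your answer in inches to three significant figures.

Required P_cr = n·P = 3.1 × 32.5 = 100.8 kip
L_e = K·L = 1 × 24.0 = 24.00 in
Required I = P_cr·L_e²/(π²E) = 1.008×10^5 × 24.00² / (π² × 1.55×10^7) = 0.3793 in⁴
Solid square: I = a⁴/12  ⇒  a = (12I)^(1/4) = (12×0.3793)^(1/4) = 1.46 in

a ≈ 1.46 in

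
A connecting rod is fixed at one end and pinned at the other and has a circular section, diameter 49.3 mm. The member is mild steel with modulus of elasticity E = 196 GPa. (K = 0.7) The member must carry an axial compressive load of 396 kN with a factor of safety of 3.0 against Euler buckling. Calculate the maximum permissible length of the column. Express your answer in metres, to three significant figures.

L_max ≈ 0.982 m

I = πd⁴/64 = π×49.3⁴/64 = 2.900×10^5 mm⁴
I = 2.900×10^-7 m⁴
Required critical load P_cr = n·P = 3.0 × 396 = 1188 kN = 1.188×10^6 N
From P_cr = π²EI/(K·L)²:  L = (1/K)·√(π²EI/P_cr) = (1/0.7)·√(π²×1.96×10^11×2.900×10^-7/1.188×10^6)
L = 0.982 m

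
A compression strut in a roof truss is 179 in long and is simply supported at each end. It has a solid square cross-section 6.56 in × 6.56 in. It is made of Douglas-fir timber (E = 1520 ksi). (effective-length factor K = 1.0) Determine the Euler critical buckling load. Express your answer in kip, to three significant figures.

I = a⁴/12 = 6.56⁴/12 = 154.3 in⁴
Effective length L_e = K·L = 1 × 179 = 179.0 in
P_cr = π²EI / L_e² = π² × 1520×10³ × 154.3 / 179.0² = 7.226×10^4 lb

P_cr ≈ 72.3 kip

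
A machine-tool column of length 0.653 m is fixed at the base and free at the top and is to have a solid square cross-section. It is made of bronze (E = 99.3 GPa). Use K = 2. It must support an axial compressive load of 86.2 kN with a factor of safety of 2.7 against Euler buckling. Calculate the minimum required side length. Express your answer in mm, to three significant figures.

Required P_cr = n·P = 2.7 × 86.2 = 232.7 kN
L_e = K·L = 2 × 0.653 = 1.306 m
Required I = P_cr·L_e²/(π²E) = 2.327×10^5 × 1.306² / (π² × 9.93×10^10) = 4.050×10^-7 m⁴
I_req = 4.050×10^5 mm⁴
Solid square: I = a⁴/12  ⇒  a = (12I)^(1/4) = (12×4.050×10^5)^(1/4) = 47.0 mm

a ≈ 47.0 mm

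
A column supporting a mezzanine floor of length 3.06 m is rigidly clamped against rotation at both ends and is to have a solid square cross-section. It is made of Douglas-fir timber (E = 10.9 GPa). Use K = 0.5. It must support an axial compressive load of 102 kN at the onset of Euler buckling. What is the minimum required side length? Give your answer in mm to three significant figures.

L_e = K·L = 0.5 × 3.06 = 1.530 m
Required I = P_cr·L_e²/(π²E) = 1.020×10^5 × 1.530² / (π² × 1.09×10^10) = 2.220×10^-6 m⁴
I_req = 2.220×10^6 mm⁴
Solid square: I = a⁴/12  ⇒  a = (12I)^(1/4) = (12×2.220×10^6)^(1/4) = 71.8 mm

a ≈ 71.8 mm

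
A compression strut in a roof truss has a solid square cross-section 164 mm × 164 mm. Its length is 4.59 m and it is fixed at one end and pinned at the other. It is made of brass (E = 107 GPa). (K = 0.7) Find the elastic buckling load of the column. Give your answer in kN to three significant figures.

P_cr ≈ 6170 kN

I = a⁴/12 = 164⁴/12 = 6.028×10^7 mm⁴
I = 6.028×10^7 mm⁴ = 6.028×10^-5 m⁴
Effective length L_e = K·L = 0.7 × 4.59 = 3.213 m
P_cr = π²EI / L_e² = π² × 107×10⁹ × 6.028×10^-5 / 3.213² = 6.167×10^6 N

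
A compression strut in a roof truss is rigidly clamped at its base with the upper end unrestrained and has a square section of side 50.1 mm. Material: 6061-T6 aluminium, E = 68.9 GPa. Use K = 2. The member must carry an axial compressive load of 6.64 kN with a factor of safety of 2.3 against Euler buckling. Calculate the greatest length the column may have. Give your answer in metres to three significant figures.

I = a⁴/12 = 50.1⁴/12 = 5.250×10^5 mm⁴
I = 5.250×10^-7 m⁴
Required critical load P_cr = n·P = 2.3 × 6.64 = 15.27 kN = 1.527×10^4 N
From P_cr = π²EI/(K·L)²:  L = (1/K)·√(π²EI/P_cr) = (1/2)·√(π²×6.89×10^10×5.250×10^-7/1.527×10^4)
L = 2.42 m

L_max ≈ 2.42 m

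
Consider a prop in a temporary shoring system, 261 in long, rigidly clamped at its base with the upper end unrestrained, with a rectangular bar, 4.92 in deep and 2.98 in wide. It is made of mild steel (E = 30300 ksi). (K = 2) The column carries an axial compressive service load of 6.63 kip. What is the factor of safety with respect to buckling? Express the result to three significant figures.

Buckling occurs about the weak axis: I_min = h·b³/12 with b = 2.98 in (the shorter side).
I_min = 4.92×2.98³/12 = 10.85 in⁴
Effective length L_e = K·L = 2 × 261 = 522.0 in
P_cr = π²EI / L_e² = π² × 30300×10³ × 10.85 / 522.0² = 1.191×10^4 lb
Factor of safety n = P_cr / P = 11.908 / 6.63 = 1.80

n ≈ 1.80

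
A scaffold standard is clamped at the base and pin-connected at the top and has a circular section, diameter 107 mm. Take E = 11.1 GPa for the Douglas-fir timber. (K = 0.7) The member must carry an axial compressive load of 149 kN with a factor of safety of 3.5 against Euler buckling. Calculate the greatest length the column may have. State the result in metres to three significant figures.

I = πd⁴/64 = π×107⁴/64 = 6.434×10^6 mm⁴
I = 6.434×10^-6 m⁴
Required critical load P_cr = n·P = 3.5 × 149 = 521.5 kN = 5.215×10^5 N
From P_cr = π²EI/(K·L)²:  L = (1/K)·√(π²EI/P_cr) = (1/0.7)·√(π²×1.11×10^10×6.434×10^-6/5.215×10^5)
L = 1.66 m

L_max ≈ 1.66 m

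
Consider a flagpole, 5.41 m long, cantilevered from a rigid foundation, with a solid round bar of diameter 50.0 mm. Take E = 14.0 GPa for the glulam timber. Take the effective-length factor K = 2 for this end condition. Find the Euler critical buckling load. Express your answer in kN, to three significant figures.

I = πd⁴/64 = π×50.0⁴/64 = 3.068×10^5 mm⁴
I = 3.068×10^5 mm⁴ = 3.068×10^-7 m⁴
Effective length L_e = K·L = 2 × 5.41 = 10.82 m
P_cr = π²EI / L_e² = π² × 14.0×10⁹ × 3.068×10^-7 / 10.82² = 362.1 N

P_cr ≈ 0.362 kN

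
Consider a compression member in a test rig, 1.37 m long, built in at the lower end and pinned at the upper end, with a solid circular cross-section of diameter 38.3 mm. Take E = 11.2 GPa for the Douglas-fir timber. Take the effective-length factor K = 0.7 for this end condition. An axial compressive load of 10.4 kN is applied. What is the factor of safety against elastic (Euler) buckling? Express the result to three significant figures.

n ≈ 1.22

I = πd⁴/64 = π×38.3⁴/64 = 1.056×10^5 mm⁴
I = 1.056×10^5 mm⁴ = 1.056×10^-7 m⁴
Effective length L_e = K·L = 0.7 × 1.37 = 0.9590 m
P_cr = π²EI / L_e² = π² × 11.2×10⁹ × 1.056×10^-7 / 0.9590² = 1.270×10^4 N
Factor of safety n = P_cr / P = 12.695 / 10.4 = 1.22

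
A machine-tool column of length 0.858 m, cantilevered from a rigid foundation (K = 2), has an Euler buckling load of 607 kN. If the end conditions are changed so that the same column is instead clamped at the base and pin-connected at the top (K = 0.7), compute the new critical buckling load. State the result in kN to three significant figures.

P_cr ∝ 1/K², so P_cr,new = P_cr,old × (K_old/K_new)² = 607 × (2/0.7)²
= 607 × 8.163 = 4960 kN

P_cr ≈ 4960 kN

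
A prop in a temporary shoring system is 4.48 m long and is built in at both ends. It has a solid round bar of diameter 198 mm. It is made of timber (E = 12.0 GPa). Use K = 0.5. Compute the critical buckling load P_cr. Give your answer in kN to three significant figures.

I = πd⁴/64 = π×198⁴/64 = 7.545×10^7 mm⁴
I = 7.545×10^7 mm⁴ = 7.545×10^-5 m⁴
Effective length L_e = K·L = 0.5 × 4.48 = 2.240 m
P_cr = π²EI / L_e² = π² × 12.0×10⁹ × 7.545×10^-5 / 2.240² = 1.781×10^6 N

P_cr ≈ 1780 kN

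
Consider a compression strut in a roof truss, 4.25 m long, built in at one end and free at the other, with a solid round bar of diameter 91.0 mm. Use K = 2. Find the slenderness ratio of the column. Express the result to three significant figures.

λ ≈ 374

I = πd⁴/64 = π×91.0⁴/64 = 3.366×10^6 mm⁴
A = 6.504×10^3 mm²;  r_min = √(I/A) = √(3.366×10^6/6.504×10^3) = 22.75 mm
L_e = K·L = 2 × 4.25 m = 8.500 m = 8500.0 mm
λ = L_e / r_min = 8500.0 / 22.75 = 374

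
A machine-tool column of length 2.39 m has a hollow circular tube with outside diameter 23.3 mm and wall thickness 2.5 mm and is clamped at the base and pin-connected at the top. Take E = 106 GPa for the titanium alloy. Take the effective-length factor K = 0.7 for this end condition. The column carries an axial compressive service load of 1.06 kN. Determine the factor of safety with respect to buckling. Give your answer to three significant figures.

Inner diameter d_i = 23.3 − 2×2.5 = 18.30 mm
I = π(d_o⁴ − d_i⁴)/64 = π(23.3⁴ − 18.30⁴)/64 = 8.962×10^3 mm⁴
I = 8.962×10^3 mm⁴ = 8.962×10^-9 m⁴
Effective length L_e = K·L = 0.7 × 2.39 = 1.673 m
P_cr = π²EI / L_e² = π² × 106×10⁹ × 8.962×10^-9 / 1.673² = 3.350×10^3 N
Factor of safety n = P_cr / P = 3.3499 / 1.06 = 3.16

n ≈ 3.16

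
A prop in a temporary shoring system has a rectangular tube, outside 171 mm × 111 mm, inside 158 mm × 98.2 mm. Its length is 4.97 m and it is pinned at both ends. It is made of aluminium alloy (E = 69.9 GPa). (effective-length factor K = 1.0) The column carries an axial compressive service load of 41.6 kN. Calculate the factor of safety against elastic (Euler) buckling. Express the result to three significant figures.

n ≈ 4.71

Weak-axis I_min = (h_o·b_o³ − h_i·b_i³)/12 with b_o = 111, b_i = 98.20 mm (shorter outer/inner sides).
I_min = (171×111³ − 158.0×98.20³)/12 = 7.020×10^6 mm⁴
I = 7.020×10^6 mm⁴ = 7.020×10^-6 m⁴
Effective length L_e = K·L = 1 × 4.97 = 4.970 m
P_cr = π²EI / L_e² = π² × 69.9×10⁹ × 7.020×10^-6 / 4.970² = 1.961×10^5 N
Factor of safety n = P_cr / P = 196.08 / 41.6 = 4.71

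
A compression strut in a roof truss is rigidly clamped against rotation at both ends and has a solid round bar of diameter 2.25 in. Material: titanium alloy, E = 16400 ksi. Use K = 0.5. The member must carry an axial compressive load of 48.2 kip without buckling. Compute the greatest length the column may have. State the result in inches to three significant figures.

L_max ≈ 130 in

I = πd⁴/64 = π×2.25⁴/64 = 1.258 in⁴
At the buckling limit P_cr = P = 4.820×10^4 lb
From P_cr = π²EI/(K·L)²:  L = (1/K)·√(π²EI/P_cr) = (1/0.5)·√(π²×1.64×10^7×1.258/4.820×10^4)
L = 130 in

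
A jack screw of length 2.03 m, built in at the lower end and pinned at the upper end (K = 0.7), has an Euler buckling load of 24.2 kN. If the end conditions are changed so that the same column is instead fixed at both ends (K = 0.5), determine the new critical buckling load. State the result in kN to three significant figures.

P_cr ≈ 47.4 kN

P_cr ∝ 1/K², so P_cr,new = P_cr,old × (K_old/K_new)² = 24.2 × (0.7/0.5)²
= 24.2 × 1.960 = 47.4 kN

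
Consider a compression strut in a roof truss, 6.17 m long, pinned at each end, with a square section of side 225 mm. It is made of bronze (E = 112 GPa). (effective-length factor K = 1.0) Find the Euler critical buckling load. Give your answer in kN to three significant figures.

P_cr ≈ 6200 kN

I = a⁴/12 = 225⁴/12 = 2.136×10^8 mm⁴
I = 2.136×10^8 mm⁴ = 2.136×10^-4 m⁴
Effective length L_e = K·L = 1 × 6.17 = 6.170 m
P_cr = π²EI / L_e² = π² × 112×10⁹ × 2.136×10^-4 / 6.170² = 6.201×10^6 N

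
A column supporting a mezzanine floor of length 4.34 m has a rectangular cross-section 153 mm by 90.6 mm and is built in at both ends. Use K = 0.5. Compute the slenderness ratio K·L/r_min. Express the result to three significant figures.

Buckling occurs about the weak axis: I_min = h·b³/12 with b = 90.6 mm (the shorter side).
I_min = 153×90.6³/12 = 9.482×10^6 mm⁴
A = 1.386×10^4 mm²;  r_min = √(I/A) = √(9.482×10^6/1.386×10^4) = 26.15 mm
L_e = K·L = 0.5 × 4.34 m = 2.170 m = 2170.0 mm
λ = L_e / r_min = 2170.0 / 26.15 = 83.0

λ ≈ 83.0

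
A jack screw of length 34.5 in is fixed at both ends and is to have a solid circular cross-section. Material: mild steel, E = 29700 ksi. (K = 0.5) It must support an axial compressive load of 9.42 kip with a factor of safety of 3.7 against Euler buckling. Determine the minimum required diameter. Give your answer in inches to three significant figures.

Required P_cr = n·P = 3.7 × 9.42 = 34.85 kip
L_e = K·L = 0.5 × 34.5 = 17.25 in
Required I = P_cr·L_e²/(π²E) = 3.485×10^4 × 17.25² / (π² × 2.97×10^7) = 3.538×10^-2 in⁴
Solid circle: I = πd⁴/64  ⇒  d = (64I/π)^(1/4) = (64×3.538×10^-2/π)^(1/4) = 0.921 in

d ≈ 0.921 in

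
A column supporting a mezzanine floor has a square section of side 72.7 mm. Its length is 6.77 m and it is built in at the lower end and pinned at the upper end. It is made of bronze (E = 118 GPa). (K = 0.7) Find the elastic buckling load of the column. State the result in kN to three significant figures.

I = a⁴/12 = 72.7⁴/12 = 2.328×10^6 mm⁴
I = 2.328×10^6 mm⁴ = 2.328×10^-6 m⁴
Effective length L_e = K·L = 0.7 × 6.77 = 4.739 m
P_cr = π²EI / L_e² = π² × 118×10⁹ × 2.328×10^-6 / 4.739² = 1.207×10^5 N

P_cr ≈ 121 kN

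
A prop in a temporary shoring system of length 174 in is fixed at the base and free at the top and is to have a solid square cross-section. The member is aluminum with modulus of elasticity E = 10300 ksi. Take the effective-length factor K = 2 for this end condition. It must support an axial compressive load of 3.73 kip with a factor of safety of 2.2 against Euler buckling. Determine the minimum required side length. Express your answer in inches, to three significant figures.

Required P_cr = n·P = 2.2 × 3.73 = 8.206 kip
L_e = K·L = 2 × 174 = 348.0 in
Required I = P_cr·L_e²/(π²E) = 8.206×10^3 × 348.0² / (π² × 1.03×10^7) = 9.776 in⁴
Solid square: I = a⁴/12  ⇒  a = (12I)^(1/4) = (12×9.776)^(1/4) = 3.29 in

a ≈ 3.29 in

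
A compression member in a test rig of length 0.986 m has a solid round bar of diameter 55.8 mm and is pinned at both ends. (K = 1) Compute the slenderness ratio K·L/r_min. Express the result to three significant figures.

For a solid circle r = d/4 = 55.8/4 = 13.95 mm
L_e = K·L = 1 × 0.986 m = 0.9860 m = 986.00 mm
λ = L_e / r_min = 986.00 / 13.95 = 70.7

λ ≈ 70.7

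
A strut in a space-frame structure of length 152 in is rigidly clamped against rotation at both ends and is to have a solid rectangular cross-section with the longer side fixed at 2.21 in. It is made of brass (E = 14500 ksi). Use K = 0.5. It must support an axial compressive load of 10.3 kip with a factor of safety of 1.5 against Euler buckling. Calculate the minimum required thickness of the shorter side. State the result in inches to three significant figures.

b ≈ 1.50 in

Required P_cr = n·P = 1.5 × 10.3 = 15.45 kip
L_e = K·L = 0.5 × 152 = 76.00 in
Required I = P_cr·L_e²/(π²E) = 1.545×10^4 × 76.00² / (π² × 1.45×10^7) = 0.6236 in⁴
Rectangle, weak axis: I_min = h·b³/12 with h = 2.21 in fixed  ⇒  b = (12I/h)^(1/3) = 1.50 in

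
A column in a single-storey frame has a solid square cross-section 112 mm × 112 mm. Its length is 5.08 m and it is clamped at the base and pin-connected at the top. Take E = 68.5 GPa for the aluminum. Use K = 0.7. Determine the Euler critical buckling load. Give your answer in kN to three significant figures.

I = a⁴/12 = 112⁴/12 = 1.311×10^7 mm⁴
I = 1.311×10^7 mm⁴ = 1.311×10^-5 m⁴
Effective length L_e = K·L = 0.7 × 5.08 = 3.556 m
P_cr = π²EI / L_e² = π² × 68.5×10⁹ × 1.311×10^-5 / 3.556² = 7.011×10^5 N

P_cr ≈ 701 kN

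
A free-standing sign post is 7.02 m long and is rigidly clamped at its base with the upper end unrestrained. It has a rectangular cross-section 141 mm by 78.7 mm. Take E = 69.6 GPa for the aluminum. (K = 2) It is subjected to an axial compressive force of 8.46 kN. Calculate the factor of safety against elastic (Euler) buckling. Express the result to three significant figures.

Buckling occurs about the weak axis: I_min = h·b³/12 with b = 78.7 mm (the shorter side).
I_min = 141×78.7³/12 = 5.727×10^6 mm⁴
I = 5.727×10^6 mm⁴ = 5.727×10^-6 m⁴
Effective length L_e = K·L = 2 × 7.02 = 14.04 m
P_cr = π²EI / L_e² = π² × 69.6×10⁹ × 5.727×10^-6 / 14.04² = 1.996×10^4 N
Factor of safety n = P_cr / P = 19.959 / 8.46 = 2.36

n ≈ 2.36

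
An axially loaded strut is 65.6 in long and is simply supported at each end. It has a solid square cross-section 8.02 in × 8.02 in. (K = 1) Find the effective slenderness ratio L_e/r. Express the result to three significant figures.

λ ≈ 28.3

For a square r = a/√12 = 8.02/√12 = 2.315 in
L_e = K·L = 1 × 65.6 = 65.60 in
λ = L_e / r_min = 65.600 / 2.315 = 28.3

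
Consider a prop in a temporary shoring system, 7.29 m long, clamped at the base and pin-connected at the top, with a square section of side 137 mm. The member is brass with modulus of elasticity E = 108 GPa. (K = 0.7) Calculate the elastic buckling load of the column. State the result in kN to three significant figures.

I = a⁴/12 = 137⁴/12 = 2.936×10^7 mm⁴
I = 2.936×10^7 mm⁴ = 2.936×10^-5 m⁴
Effective length L_e = K·L = 0.7 × 7.29 = 5.103 m
P_cr = π²EI / L_e² = π² × 108×10⁹ × 2.936×10^-5 / 5.103² = 1.202×10^6 N

P_cr ≈ 1200 kN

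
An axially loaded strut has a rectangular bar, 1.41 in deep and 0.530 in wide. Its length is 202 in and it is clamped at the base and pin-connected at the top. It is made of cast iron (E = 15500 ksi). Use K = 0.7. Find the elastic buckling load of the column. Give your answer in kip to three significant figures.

P_cr ≈ 0.134 kip

Buckling occurs about the weak axis: I_min = h·b³/12 with b = 0.530 in (the shorter side).
I_min = 1.41×0.530³/12 = 1.749×10^-2 in⁴
Effective length L_e = K·L = 0.7 × 202 = 141.4 in
P_cr = π²EI / L_e² = π² × 15500×10³ × 1.749×10^-2 / 141.4² = 133.8 lb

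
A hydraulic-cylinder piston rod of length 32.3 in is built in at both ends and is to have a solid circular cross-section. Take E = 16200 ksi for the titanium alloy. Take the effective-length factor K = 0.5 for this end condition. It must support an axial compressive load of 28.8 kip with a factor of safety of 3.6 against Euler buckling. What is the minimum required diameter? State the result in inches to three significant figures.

Required P_cr = n·P = 3.6 × 28.8 = 103.7 kip
L_e = K·L = 0.5 × 32.3 = 16.15 in
Required I = P_cr·L_e²/(π²E) = 1.037×10^5 × 16.15² / (π² × 1.62×10^7) = 0.1691 in⁴
Solid circle: I = πd⁴/64  ⇒  d = (64I/π)^(1/4) = (64×0.1691/π)^(1/4) = 1.36 in

d ≈ 1.36 in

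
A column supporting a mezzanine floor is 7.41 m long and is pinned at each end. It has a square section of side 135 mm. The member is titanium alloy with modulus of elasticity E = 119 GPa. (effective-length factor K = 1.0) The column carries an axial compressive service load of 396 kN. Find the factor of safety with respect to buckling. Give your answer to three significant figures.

I = a⁴/12 = 135⁴/12 = 2.768×10^7 mm⁴
I = 2.768×10^7 mm⁴ = 2.768×10^-5 m⁴
Effective length L_e = K·L = 1 × 7.41 = 7.410 m
P_cr = π²EI / L_e² = π² × 119×10⁹ × 2.768×10^-5 / 7.410² = 5.921×10^5 N
Factor of safety n = P_cr / P = 592.06 / 396 = 1.50

n ≈ 1.50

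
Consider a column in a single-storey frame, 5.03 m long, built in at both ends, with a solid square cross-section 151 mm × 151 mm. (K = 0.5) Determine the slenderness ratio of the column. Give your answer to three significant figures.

λ ≈ 57.7

For a square r = a/√12 = 151/√12 = 43.59 mm
L_e = K·L = 0.5 × 5.03 m = 2.515 m = 2515.0 mm
λ = L_e / r_min = 2515.0 / 43.59 = 57.7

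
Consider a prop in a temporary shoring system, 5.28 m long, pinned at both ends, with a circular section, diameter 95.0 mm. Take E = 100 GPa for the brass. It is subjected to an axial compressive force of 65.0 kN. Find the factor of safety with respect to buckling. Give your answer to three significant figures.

n ≈ 2.18

I = πd⁴/64 = π×95.0⁴/64 = 3.998×10^6 mm⁴
I = 3.998×10^6 mm⁴ = 3.998×10^-6 m⁴
Effective length L_e = K·L = 1 × 5.28 = 5.280 m
P_cr = π²EI / L_e² = π² × 100×10⁹ × 3.998×10^-6 / 5.280² = 1.415×10^5 N
Factor of safety n = P_cr / P = 141.55 / 65.0 = 2.18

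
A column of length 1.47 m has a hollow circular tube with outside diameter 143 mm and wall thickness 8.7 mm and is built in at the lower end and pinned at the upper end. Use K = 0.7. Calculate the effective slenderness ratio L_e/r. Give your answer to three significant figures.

λ ≈ 21.6

Inner diameter d_i = 143 − 2×8.7 = 125.6 mm
I = π(d_o⁴ − d_i⁴)/64 = π(143⁴ − 125.6⁴)/64 = 8.310×10^6 mm⁴
A = 3.671×10^3 mm²;  r_min = √(I/A) = √(8.310×10^6/3.671×10^3) = 47.58 mm
L_e = K·L = 0.7 × 1.47 m = 1.029 m = 1029.0 mm
λ = L_e / r_min = 1029.0 / 47.58 = 21.6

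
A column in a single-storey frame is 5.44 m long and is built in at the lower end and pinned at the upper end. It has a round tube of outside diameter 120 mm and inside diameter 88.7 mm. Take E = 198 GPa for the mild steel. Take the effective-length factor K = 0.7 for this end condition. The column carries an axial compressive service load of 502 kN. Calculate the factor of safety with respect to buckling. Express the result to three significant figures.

d_o = 120 mm, d_i = 88.7 mm
I = π(d_o⁴ − d_i⁴)/64 = π(120⁴ − 88.70⁴)/64 = 7.140×10^6 mm⁴
I = 7.140×10^6 mm⁴ = 7.140×10^-6 m⁴
Effective length L_e = K·L = 0.7 × 5.44 = 3.808 m
P_cr = π²EI / L_e² = π² × 198×10⁹ × 7.140×10^-6 / 3.808² = 9.622×10^5 N
Factor of safety n = P_cr / P = 962.24 / 502 = 1.92

n ≈ 1.92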